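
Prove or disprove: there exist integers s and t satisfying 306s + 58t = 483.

There are no such integers.

Any value of 306s + 58t is a multiple of gcd(306, 58) = 2.
However 483 leaves remainder 1 on division by 2.
So the equation is unsolvable over ℤ.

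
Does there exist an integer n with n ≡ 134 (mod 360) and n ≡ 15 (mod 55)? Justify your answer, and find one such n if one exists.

There is no such integer.

Reduce both congruences modulo 5, which divides 360 and 55: they say n ≡ 134 (mod 5) and n ≡ 15 (mod 5).
These are incompatible: 134 − 15 = 119 is not divisible by 5.
So no integer satisfies both congruences.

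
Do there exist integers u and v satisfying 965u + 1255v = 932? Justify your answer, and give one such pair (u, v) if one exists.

No such integers exist.

gcd(965, 1255) = 5, so every integer of the form 965u + 1255v is a multiple of 5.
However 932 leaves remainder 2 on division by 5.
Therefore 965u + 1255v = 932 has no solution in integers.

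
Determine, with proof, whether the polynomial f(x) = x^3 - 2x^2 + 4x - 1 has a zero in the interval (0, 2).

Yes, f has a root in the interval.

f(0) = -1 and f(2) = 7, which have opposite signs.
f is continuous everywhere (it is a polynomial), in particular on [0, 2].
By the Intermediate Value Theorem, f takes the value 0 somewhere in the open interval.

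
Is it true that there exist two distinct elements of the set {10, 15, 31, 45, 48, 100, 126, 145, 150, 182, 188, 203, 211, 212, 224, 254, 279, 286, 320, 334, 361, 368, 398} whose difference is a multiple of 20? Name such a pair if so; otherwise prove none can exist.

10 mod 20 = 10 and 150 mod 20 = 10, so 150 − 10 = 140 = 7·20.

Yes: 10 and 150.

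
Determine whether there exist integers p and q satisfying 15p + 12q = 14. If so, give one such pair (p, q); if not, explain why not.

There are no such integers.

Both 15 and 12 are divisible by gcd(15, 12) = 3, hence so is any combination 15p + 12q.
However 14 leaves remainder 2 on division by 3.
Hence no integers p, q satisfy the equation.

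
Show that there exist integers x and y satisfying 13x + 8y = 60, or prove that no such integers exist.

Since gcd(13, 8) = 1, every integer is an integer combination of 13 and 8.
Run the Euclidean algorithm on 13 and 8: 13 = 1·8 + 5, 8 = 1·5 + 3, 5 = 1·3 + 2, 3 = 1·2 + 1, 2 = 2·1 + 0.
Back-substituting, 1 = 3 − 1·2 = 3 − (5 − 1·3) = −5 + 2·3 = −5 + 2·(8 − 1·5) = 2·8 − 3·5 = 2·8 − 3·(13 − 1·8) = −3·13 + 5·8; that is, 13·(-3) + 8·5 = 1.
Times 60: 13·(-180) + 8·300 = 60, so (-180, 300) solves it.
Shifting by a multiple of (8, −13) keeps it a solution: x = -180 + 23·8 = 4, y = 300 − 23·13 = 1.
Indeed 13·4 + 8·1 = 52 + 8 = 60.

x = 4, y = 1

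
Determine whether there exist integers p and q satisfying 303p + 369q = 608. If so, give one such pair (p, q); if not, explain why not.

No such integers exist.

Both 303 and 369 are divisible by gcd(303, 369) = 3, hence so is any combination 303p + 369q.
But 608 = 3·202 + 2, so 3 ∤ 608.
Therefore 303p + 369q = 608 has no solution in integers.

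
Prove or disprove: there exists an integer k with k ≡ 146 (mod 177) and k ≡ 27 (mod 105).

There is no such integer.

gcd(177, 105) = 3. If k ≡ 146 (mod 177) and k ≡ 27 (mod 105), then k ≡ 146 (mod 3) and k ≡ 27 (mod 3).
These are incompatible: 146 − 27 = 119 is not divisible by 3.
Hence the system has no solution.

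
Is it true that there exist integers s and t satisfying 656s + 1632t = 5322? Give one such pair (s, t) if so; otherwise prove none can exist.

No such integers exist.

Both 656 and 1632 are divisible by gcd(656, 1632) = 16, hence so is any combination 656s + 1632t.
But 5322 is not a multiple of 16 (it leaves remainder 10).
Therefore 656s + 1632t = 5322 has no solution in integers.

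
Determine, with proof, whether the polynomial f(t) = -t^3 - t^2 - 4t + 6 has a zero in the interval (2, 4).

No such root exists.

Evaluate at the endpoints: f(2) = -14, f(4) = -90 — same sign (negative).
f'(t) = -3t^2 - 2t - 4 has discriminant (-2)² − 4·(-3)·(-4) = -44 < 0, so f' has no real roots and is negative for every real t.
So f is strictly decreasing; between 2 and 4 its values lie between f(2) = -14 and f(4) = -90, all negative. Therefore f has no root in (2, 4).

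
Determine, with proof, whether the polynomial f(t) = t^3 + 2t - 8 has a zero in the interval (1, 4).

f(1) = -5 and f(4) = 64, which have opposite signs.
Since f is a polynomial it is continuous on [1, 4].
By the Intermediate Value Theorem, f takes the value 0 somewhere in the open interval.

Yes, f has a root in the interval.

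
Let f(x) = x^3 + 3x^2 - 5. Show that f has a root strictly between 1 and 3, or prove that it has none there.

Yes, f has a root in the interval.

f(1) = -1 and f(3) = 49, which have opposite signs.
f is continuous everywhere (it is a polynomial), in particular on [1, 3].
By the Intermediate Value Theorem, f takes the value 0 somewhere in the open interval.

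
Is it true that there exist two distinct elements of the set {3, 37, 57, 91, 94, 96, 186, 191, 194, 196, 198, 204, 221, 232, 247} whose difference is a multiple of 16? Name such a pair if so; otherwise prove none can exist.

Residues mod 16: 3↦3, 37↦5, 57↦9, 91↦11, 94↦14, 96↦0, 186↦10, 191↦15, 194↦2, 196↦4, 198↦6, 204↦12, 221↦13, 232↦8, 247↦7.
All 15 residues are distinct, so no two elements differ by a multiple of 16.

No such pair exists.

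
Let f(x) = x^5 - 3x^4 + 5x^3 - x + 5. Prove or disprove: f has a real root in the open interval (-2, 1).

Yes, f has a root in the interval.

f(-2) = -113 and f(1) = 7, which have opposite signs.
As a polynomial, f is continuous on every closed interval.
By the Intermediate Value Theorem, f takes the value 0 somewhere in the open interval.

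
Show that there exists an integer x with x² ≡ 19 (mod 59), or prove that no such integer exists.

x = 45 works: 45² = 2025, and 2025 − 19 = 2006 = 34·59.

x = 45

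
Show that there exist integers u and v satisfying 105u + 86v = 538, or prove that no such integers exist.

Since gcd(105, 86) = 1, every integer is an integer combination of 105 and 86.
Dividing repeatedly: 105 = 1·86 + 19, 86 = 4·19 + 10, 19 = 1·10 + 9, 10 = 1·9 + 1, 9 = 9·1 + 0.
Back-substituting, 1 = 10 − 1·9 = 10 − (19 − 1·10) = −19 + 2·10 = −19 + 2·(86 − 4·19) = 2·86 − 9·19 = 2·86 − 9·(105 − 1·86) = −9·105 + 11·86; that is, 105·(-9) + 86·11 = 1.
Times 538: 105·(-4842) + 86·5918 = 538, so (-4842, 5918) solves it.
Shifting by a multiple of (86, −105) keeps it a solution: u = -4842 + 57·86 = 60, v = 5918 − 57·105 = -67.
Indeed 105·60 + 86·(-67) = 6300 − 5762 = 538.

u = 60, v = -67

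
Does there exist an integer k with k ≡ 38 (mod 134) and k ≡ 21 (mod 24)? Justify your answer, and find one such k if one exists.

There is no such integer.

Both moduli are multiples of 2 = gcd(134, 24), so any solution would satisfy k ≡ 38 and k ≡ 21 modulo 2 simultaneously.
But 38 mod 2 = 0 while 21 mod 2 = 1, a contradiction.
Therefore no such k exists.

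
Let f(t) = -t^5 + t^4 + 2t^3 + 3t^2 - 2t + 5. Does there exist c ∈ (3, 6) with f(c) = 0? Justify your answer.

The endpoint values f(3) = -82 and f(6) = -5947 are both negative. Claim: f(t) < 0 for every t in (3, 6).
Shift to the endpoint 3: with t = 3 + u (0 < u < 3), one computes f(3 + u) = -u^5 - 14u^4 - 76u^3 - 195u^2 - 227u - 82.
All 6 nonzero coefficients of this polynomial in u are negative; hence for u > 0 the value is a sum of negative terms (the constant -82 among them).
So f is strictly negative on (3, 6); no root exists in the interval.

No.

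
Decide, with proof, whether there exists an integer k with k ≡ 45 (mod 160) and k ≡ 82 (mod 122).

Reduce both congruences modulo 2, which divides 160 and 122: they say k ≡ 45 (mod 2) and k ≡ 82 (mod 2).
But 45 mod 2 = 1 while 82 mod 2 = 0, a contradiction.
So no integer satisfies both congruences.

No such integer exists.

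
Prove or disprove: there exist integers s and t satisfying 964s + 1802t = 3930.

s = 234, t = -123

gcd(964, 1802) = 2, and 2 divides 3930, so integer solutions exist.
Dividing through by 2 reduces the equation to 482s + 901t = 1965.
Euclidean algorithm: 901 = 1·482 + 419, 482 = 1·419 + 63, 419 = 6·63 + 41, 63 = 1·41 + 22, 41 = 1·22 + 19, 22 = 1·19 + 3, 19 = 6·3 + 1, 3 = 3·1 + 0.
Unwinding: 1 = 19 − 6·3 = 19 − 6·(22 − 1·19) = −6·22 + 7·19 = −6·22 + 7·(41 − 1·22) = 7·41 − 13·22 = 7·41 − 13·(63 − 1·41) = −13·63 + 20·41 = −13·63 + 20·(419 − 6·63) = 20·419 − 133·63 = 20·419 − 133·(482 − 1·419) = −133·482 + 153·419 = −133·482 + 153·(901 − 1·482) = 153·901 − 286·482, i.e. 482·(-286) + 901·153 = 1.
Times 1965: 482·(-561990) + 901·300645 = 1965, so (-561990, 300645) solves it.
Adding 624·901 to s and subtracting 624·482 from t gives the tidier solution (234, -123).
Indeed 964·234 + 1802·(-123) = 225576 − 221646 = 3930.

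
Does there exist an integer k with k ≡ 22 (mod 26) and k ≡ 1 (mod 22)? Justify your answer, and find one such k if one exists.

No, no such integer exists.

Reduce both congruences modulo 2, which divides 26 and 22: they say k ≡ 22 (mod 2) and k ≡ 1 (mod 2).
But 22 mod 2 = 0 while 1 mod 2 = 1, a contradiction.
So no integer satisfies both congruences.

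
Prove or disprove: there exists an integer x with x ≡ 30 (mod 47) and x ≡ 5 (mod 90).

The moduli 47 and 90 are coprime, so by the Chinese Remainder Theorem a unique solution modulo 4230 exists.
Write x = 30 + 47t and require 30 + 47t ≡ 5 (mod 90), i.e. 47t ≡ 65 (mod 90).
Since 47·23 = 1081 = 12·90 + 1, the inverse of 47 mod 90 is 23.
Multiplying by 23: t ≡ 23·65 = 1495 ≡ 55 (mod 90).
Taking t = 55 gives x = 30 + 47·55 = 2615.
Check: 2615 mod 47 = 30, 2615 mod 90 = 5. ✓

x = 2615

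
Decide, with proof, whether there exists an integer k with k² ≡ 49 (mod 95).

Take k = 88. Then 88² = 7744 = 81·95 + 49, so 88² ≡ 49 (mod 95).

k = 88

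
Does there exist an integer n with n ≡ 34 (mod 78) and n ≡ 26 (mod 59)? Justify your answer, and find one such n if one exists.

n = 970

gcd(78, 59) = 1, so the Chinese Remainder Theorem guarantees exactly one residue class mod 4602 satisfying both.
Write n = 34 + 78t and require 34 + 78t ≡ 26 (mod 59), i.e. 78t ≡ 51 (mod 59).
78 ≡ 19 (mod 59), so this reads 19t ≡ 51 (mod 59). Since 19·28 = 532 = 9·59 + 1, the inverse of 19 mod 59 is 28.
Multiplying by 28: t ≡ 28·51 = 1428 ≡ 12 (mod 59).
With t = 12: n = 34 + 78·12 = 970.
Verify: 970 = 12·78 + 34 and 970 = 16·59 + 26. ✓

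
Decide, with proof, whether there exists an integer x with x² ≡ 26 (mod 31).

No such integer exists.

Apply Euler's criterion with the prime 31: 26 is a quadratic residue iff 26^15 ≡ 1 (mod 31), and a non-residue iff it is ≡ −1.
Squaring successively (mod 31): 26^2 = 676 ≡ 25; 26^4 ≡ 25² = 625 ≡ 5; 26^8 ≡ 5² = 25 ≡ 25.
Since 15 = 8 + 4 + 2 + 1, 26^15 ≡ 25 · 5 · 25 · 26; multiplying out mod 31: 25·5 = 125 ≡ 1, then 1·25 = 25 ≡ 25, then 25·26 = 650 ≡ 30. Thus 26^15 ≡ 30 ≡ −1 (mod 31).
The value −1 means 26 is a non-residue modulo 31, so x² ≡ 26 (mod 31) is impossible.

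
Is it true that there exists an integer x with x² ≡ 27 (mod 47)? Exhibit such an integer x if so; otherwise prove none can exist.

x = 11

Take x = 11. Then 11² = 121 = 2·47 + 27, so 11² ≡ 27 (mod 47).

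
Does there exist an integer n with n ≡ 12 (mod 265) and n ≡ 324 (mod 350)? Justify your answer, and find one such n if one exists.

Reduce both congruences modulo 5, which divides 265 and 350: they say n ≡ 12 (mod 5) and n ≡ 324 (mod 5).
However 12 ≡ 2 and 324 ≡ 4 (mod 5), and 2 ≠ 4.
Therefore no such n exists.

There is no such integer.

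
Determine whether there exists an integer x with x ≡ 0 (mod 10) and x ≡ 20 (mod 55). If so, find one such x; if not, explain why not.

x = 20

Here gcd(10, 55) = 5, and both 0 and 20 leave remainder 0 mod 5, so the system is consistent.
The integers ≡ 0 (mod 10) are 0, 10, 20, …; their remainders mod 55 are 0, 10, 20, so x = 20 is the first that is ≡ 20 (mod 55).
Verify: 20 = 2·10 + 0 and 20 = 0·55 + 20. ✓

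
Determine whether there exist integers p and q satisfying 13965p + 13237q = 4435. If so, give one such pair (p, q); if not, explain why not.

Both 13965 and 13237 are divisible by gcd(13965, 13237) = 7, hence so is any combination 13965p + 13237q.
However 4435 leaves remainder 4 on division by 7.
Hence no integers p, q satisfy the equation.

No, no such integers exist.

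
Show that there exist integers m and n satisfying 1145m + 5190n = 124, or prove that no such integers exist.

gcd(1145, 5190) = 5, so every integer of the form 1145m + 5190n is a multiple of 5.
But 124 is not a multiple of 5 (it leaves remainder 4).
So the equation is unsolvable over ℤ.

There are no such integers.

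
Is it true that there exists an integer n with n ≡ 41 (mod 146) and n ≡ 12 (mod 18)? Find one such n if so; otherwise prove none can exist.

No, no such integer exists.

Reduce both congruences modulo 2, which divides 146 and 18: they say n ≡ 41 (mod 2) and n ≡ 12 (mod 2).
These are incompatible: 41 − 12 = 29 is not divisible by 2.
So no integer satisfies both congruences.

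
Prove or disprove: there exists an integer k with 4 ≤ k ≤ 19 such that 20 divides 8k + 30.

There is no such integer k in that range.

At k = 4, 8·4 + 30 = 62 ≡ 2 (mod 20), and each step in k adds 8, giving residues 2, 10, 18, 6, 14, 2, 10, 18, 6, 14, 2, 10, 18, 6, 14, 2 for k = 4, 5, …, 19.
The residue 0 does not occur, so no k in [4, 19] makes 8k + 30 a multiple of 20.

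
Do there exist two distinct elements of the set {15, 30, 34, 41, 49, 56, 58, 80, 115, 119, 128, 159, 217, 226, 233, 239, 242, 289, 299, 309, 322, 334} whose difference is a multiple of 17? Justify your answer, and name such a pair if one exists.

15 and 49 are such a pair.

Both 15 and 49 leave remainder 15 on division by 17; their difference 34 = 2·17 is a multiple of 17.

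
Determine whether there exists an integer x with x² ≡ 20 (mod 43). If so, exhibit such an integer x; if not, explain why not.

43 is prime, so by Euler's criterion 20 is a square mod 43 iff 20^((43−1)/2) = 20^21 ≡ 1 (mod 43).
Squaring successively (mod 43): 20^2 = 400 ≡ 13; 20^4 ≡ 13² = 169 ≡ 40; 20^8 ≡ 40² = 1600 ≡ 9; 20^16 ≡ 9² = 81 ≡ 38.
Since 21 = 16 + 4 + 1, 20^21 ≡ 38 · 40 · 20; multiplying out mod 43: 38·40 = 1520 ≡ 15, then 15·20 = 300 ≡ 42. Thus 20^21 ≡ 42 ≡ −1 (mod 43).
The value −1 means 20 is a non-residue modulo 43, so x² ≡ 20 (mod 43) is impossible.

No, no such integer exists.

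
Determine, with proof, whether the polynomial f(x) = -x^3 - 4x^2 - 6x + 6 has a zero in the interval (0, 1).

f(0) = 6 and f(1) = -5, which have opposite signs.
Since f is a polynomial it is continuous on [0, 1].
By the Intermediate Value Theorem, f takes the value 0 somewhere in the open interval.

Yes, f has a root in the interval.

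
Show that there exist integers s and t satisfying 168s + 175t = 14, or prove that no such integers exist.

s = 23, t = -22

gcd(168, 175) = 7, and 7 divides 14, so integer solutions exist.
Dividing through by 7 reduces the equation to 24s + 25t = 2.
Euclidean algorithm: 25 = 1·24 + 1, 24 = 24·1 + 0.
Working back up the chain: 1 = 25 − 1·24. So 24·(-1) + 25·1 = 1.
Times 2: 24·(-2) + 25·2 = 2, so (-2, 2) solves it.
The general solution is s = -2 + 25k, t = 2 − 24k; taking k = 1 gives the smaller pair s = 23, t = -22.
Check: 168·23 + 175·(-22) = 3864 − 3850 = 14. ✓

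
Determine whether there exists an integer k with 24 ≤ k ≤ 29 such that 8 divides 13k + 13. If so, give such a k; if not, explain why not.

No such integer k in that range exists.

At k = 24, 13·24 + 13 = 325 ≡ 5 (mod 8), and each step in k adds 13 ≡ 5 (mod 8), giving residues 5, 2, 7, 4, 1, 6 for k = 24, 25, …, 29.
None is 0, so 8 never divides 13k + 13 on this range.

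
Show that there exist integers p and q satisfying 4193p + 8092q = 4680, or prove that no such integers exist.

No such integers exist.

gcd(4193, 8092) = 7, so every integer of the form 4193p + 8092q is a multiple of 7.
However 4680 leaves remainder 4 on division by 7.
Hence no integers p, q satisfy the equation.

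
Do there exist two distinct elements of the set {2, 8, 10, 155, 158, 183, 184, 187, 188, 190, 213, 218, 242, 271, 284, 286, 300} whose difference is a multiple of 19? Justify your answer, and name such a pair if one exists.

Residues mod 19: 2↦2, 8↦8, 10↦10, 155↦3, 158↦6, 183↦12, 184↦13, 187↦16, 188↦17, 190↦0, 213↦4, 218↦9, 242↦14, 271↦5, 284↦18, 286↦1, 300↦15.
These 17 residues are pairwise different, hence no difference of two elements is divisible by 19.

No such pair exists.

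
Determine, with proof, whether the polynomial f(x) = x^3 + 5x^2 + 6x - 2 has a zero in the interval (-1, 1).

f(-1) = -4 and f(1) = 10, which have opposite signs.
f is continuous everywhere (it is a polynomial), in particular on [-1, 1].
By the Intermediate Value Theorem, f takes the value 0 somewhere in the open interval.

Such a root exists.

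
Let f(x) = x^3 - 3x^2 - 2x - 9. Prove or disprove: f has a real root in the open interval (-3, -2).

No such root exists.

f(-3) = -57 and f(-2) = -25, both negative, so a sign-change argument is unavailable; we show f keeps this sign on the whole interval.
Shift to the endpoint -2: with x = -2 − u (0 < u < 1), one computes f(-2 − u) = -u^3 - 9u^2 - 22u - 25.
All 4 nonzero coefficients of this polynomial in u are negative; hence for u > 0 the value is a sum of negative terms (the constant -25 among them).
So f is strictly negative on (-3, -2); no root exists in the interval.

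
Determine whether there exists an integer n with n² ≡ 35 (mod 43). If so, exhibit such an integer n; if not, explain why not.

n = 32

Take n = 32. Then 32² = 1024 = 23·43 + 35, so 32² ≡ 35 (mod 43).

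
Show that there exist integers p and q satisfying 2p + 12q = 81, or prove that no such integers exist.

gcd(2, 12) = 2, so every integer of the form 2p + 12q is a multiple of 2.
But 81 is not a multiple of 2 (it leaves remainder 1).
Hence no integers p, q satisfy the equation.

No, no such integers exist.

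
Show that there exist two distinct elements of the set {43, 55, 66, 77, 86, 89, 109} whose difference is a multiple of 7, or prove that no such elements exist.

Residues mod 7: 43↦1, 55↦6, 66↦3, 77↦0, 86↦2, 89↦5, 109↦4.
All 7 residues are distinct, so no two elements differ by a multiple of 7.

No, no such pair exists.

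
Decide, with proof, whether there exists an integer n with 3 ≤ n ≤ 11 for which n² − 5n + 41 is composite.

n = 9

At n = 9: 9² − 5·9 + 41 = 77 = 7·11, which is composite.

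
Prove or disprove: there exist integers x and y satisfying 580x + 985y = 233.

No, no such integers exist.

gcd(580, 985) = 5, so every integer of the form 580x + 985y is a multiple of 5.
But 233 = 5·46 + 3, so 5 ∤ 233.
So the equation is unsolvable over ℤ.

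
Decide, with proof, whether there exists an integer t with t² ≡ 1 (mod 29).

Take t = 1. Then 1² = 1, and since 0 ≤ 1 < 29 this is already reduced: 1² ≡ 1 (mod 29).

t = 1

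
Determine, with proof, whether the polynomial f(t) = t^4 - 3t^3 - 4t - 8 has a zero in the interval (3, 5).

f(3) = -20 and f(5) = 222, which have opposite signs.
Since f is a polynomial it is continuous on [3, 5].
By the Intermediate Value Theorem, f takes the value 0 somewhere in the open interval.

Such a root exists.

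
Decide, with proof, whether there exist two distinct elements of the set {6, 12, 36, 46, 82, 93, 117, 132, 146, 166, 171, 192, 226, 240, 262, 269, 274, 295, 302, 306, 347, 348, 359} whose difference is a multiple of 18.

Reduce each element mod 18: 6↦6, 12↦12, 36↦0, 46↦10, 82↦10, 93↦3, 117↦9, 132↦6, 146↦2, 166↦4, 171↦9, 192↦12, 226↦10, 240↦6, 262↦10, 269↦17, 274↦4, 295↦7, 302↦14, 306↦0, 347↦5, 348↦6, 359↦17. The residue 6 repeats (at 6 and 132), and 132 − 6 = 126 = 7·18.

Yes: 6 and 132.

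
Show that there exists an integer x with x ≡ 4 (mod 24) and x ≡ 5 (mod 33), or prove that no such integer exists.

No such integer exists.

gcd(24, 33) = 3. If x ≡ 4 (mod 24) and x ≡ 5 (mod 33), then x ≡ 4 (mod 3) and x ≡ 5 (mod 3).
But 4 mod 3 = 1 while 5 mod 3 = 2, a contradiction.
So no integer satisfies both congruences.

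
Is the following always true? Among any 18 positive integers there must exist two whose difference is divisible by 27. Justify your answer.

No, the set {52, 53, 54, 55, 56, 57, 58, 59, 60, 61, 62, 63, 64, 65, 66, 67, 68, 69} is a counterexample.

Consider the 18 integers 52, 53, …, 69. They lie in distinct residue classes modulo 27, since 18 ≤ 27.
No two share a residue, so no pair has difference divisible by 27; the claim fails for this set.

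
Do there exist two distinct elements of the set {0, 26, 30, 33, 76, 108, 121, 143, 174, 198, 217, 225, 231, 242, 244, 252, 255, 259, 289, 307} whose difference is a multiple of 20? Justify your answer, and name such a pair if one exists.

No, no such pair exists.

Reduce each element modulo 20: 0↦0, 26↦6, 30↦10, 33↦13, 76↦16, 108↦8, 121↦1, 143↦3, 174↦14, 198↦18, 217↦17, 225↦5, 231↦11, 242↦2, 244↦4, 252↦12, 255↦15, 259↦19, 289↦9, 307↦7.
All 20 residues are distinct, so no two elements differ by a multiple of 20.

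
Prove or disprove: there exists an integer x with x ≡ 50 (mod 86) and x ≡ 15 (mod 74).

No such integer exists.

Both moduli are multiples of 2 = gcd(86, 74), so any solution would satisfy x ≡ 50 and x ≡ 15 modulo 2 simultaneously.
But 50 mod 2 = 0 while 15 mod 2 = 1, a contradiction.
So no integer satisfies both congruences.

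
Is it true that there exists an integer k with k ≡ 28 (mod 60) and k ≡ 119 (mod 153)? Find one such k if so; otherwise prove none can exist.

There is no such integer.

Both moduli are multiples of 3 = gcd(60, 153), so any solution would satisfy k ≡ 28 and k ≡ 119 modulo 3 simultaneously.
However 28 ≡ 1 and 119 ≡ 2 (mod 3), and 1 ≠ 2.
Therefore no such k exists.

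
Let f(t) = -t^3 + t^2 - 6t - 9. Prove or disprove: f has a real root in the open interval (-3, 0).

Yes, f has a root in the interval.

f(-3) = 45 and f(0) = -9, which have opposite signs.
f is continuous everywhere (it is a polynomial), in particular on [-3, 0].
By the Intermediate Value Theorem f must vanish at some point of (-3, 0).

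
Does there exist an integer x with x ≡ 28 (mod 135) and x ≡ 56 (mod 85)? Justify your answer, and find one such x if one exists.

There is no such integer.

Both moduli are multiples of 5 = gcd(135, 85), so any solution would satisfy x ≡ 28 and x ≡ 56 modulo 5 simultaneously.
These are incompatible: 28 − 56 = -28 is not divisible by 5.
Therefore no such x exists.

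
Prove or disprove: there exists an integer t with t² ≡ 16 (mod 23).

Take t = 4. Then 4² = 16, and since 0 ≤ 16 < 23 this is already reduced: 4² ≡ 16 (mod 23).

t = 4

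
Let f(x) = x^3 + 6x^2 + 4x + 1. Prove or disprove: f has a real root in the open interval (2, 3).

The endpoint values f(2) = 41 and f(3) = 94 are both positive. Claim: f(x) > 0 for every x in (2, 3).
Shift to the endpoint 2: with x = 2 + u (0 < u < 1), one computes f(2 + u) = u^3 + 12u^2 + 40u + 41.
The nonzero coefficients here are all positive, so for u > 0 every term is positive (or zero), and the constant term 41 is strictly positive.
Therefore f(x) > 0 throughout (2, 3), and f has no zero there.

No such root exists.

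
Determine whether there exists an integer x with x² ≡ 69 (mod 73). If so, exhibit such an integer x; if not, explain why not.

x = 54 works: 54² = 2916, and 2916 − 69 = 2847 = 39·73.

x = 54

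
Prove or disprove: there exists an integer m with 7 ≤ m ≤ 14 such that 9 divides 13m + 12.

No such integer m in that range exists.

For m = 7, 8, …, 14 the values of 13m + 12 modulo 9 are 4, 8, 3, 7, 2, 6, 1, 5 respectively.
Since 0 is absent from this list, 9 ∤ 13m + 12 for every m with 7 ≤ m ≤ 14.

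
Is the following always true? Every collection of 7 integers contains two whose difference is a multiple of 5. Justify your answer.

Each integer lies in one of the 5 residue classes modulo 5.
Placing 7 integers into 5 classes, some class receives at least two — say a and b.
Their difference a − b is then a multiple of 5.

Yes.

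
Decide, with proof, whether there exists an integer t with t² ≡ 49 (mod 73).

t = 7

Take t = 7. Then 7² = 49, and since 0 ≤ 49 < 73 this is already reduced: 7² ≡ 49 (mod 73).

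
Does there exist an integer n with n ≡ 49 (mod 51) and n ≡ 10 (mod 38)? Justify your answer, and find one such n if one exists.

The moduli 51 and 38 are coprime, so by the Chinese Remainder Theorem a unique solution modulo 1938 exists.
Write n = 49 + 51t and require 49 + 51t ≡ 10 (mod 38), i.e. 51t ≡ 37 (mod 38).
51 ≡ 13 (mod 38), so this reads 13t ≡ 37 (mod 38). Note 13·3 = 39 ≡ 1 (mod 38) (as 39 − 1 = 1·38), so 13⁻¹ ≡ 3.
Therefore t ≡ 3·37 = 111 ≡ 35 (mod 38).
With t = 35: n = 49 + 51·35 = 1834.
Indeed 1834 ≡ 49 (mod 51) and 1834 ≡ 10 (mod 38).

n = 1834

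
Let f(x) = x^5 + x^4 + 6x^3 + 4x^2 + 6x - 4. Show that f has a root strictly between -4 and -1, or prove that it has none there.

f has no root in that interval.

The endpoint values f(-4) = -1116 and f(-1) = -12 are both negative. Claim: f(x) < 0 for every x in (-4, -1).
Substitute x = -1 − u, where 0 < u < 3 on the interval. Expanding, f(-1 − u) = -u^5 - 4u^4 - 12u^3 - 18u^2 - 17u - 12.
All 6 nonzero coefficients of this polynomial in u are negative; hence for u > 0 the value is a sum of negative terms (the constant -12 among them).
Therefore f(x) < 0 throughout (-4, -1), and f has no zero there.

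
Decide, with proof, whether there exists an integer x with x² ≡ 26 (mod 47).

No, no such integer exists.

47 is prime, so by Euler's criterion 26 is a square mod 47 iff 26^((47−1)/2) = 26^23 ≡ 1 (mod 47).
Repeated squaring mod 47: 26^2 = 676 ≡ 18; 26^4 ≡ 18² = 324 ≡ 42; 26^8 ≡ 42² = 1764 ≡ 25; 26^16 ≡ 25² = 625 ≡ 14.
Since 23 = 16 + 4 + 2 + 1, 26^23 ≡ 14 · 42 · 18 · 26; multiplying out mod 47: 14·42 = 588 ≡ 24, then 24·18 = 432 ≡ 9, then 9·26 = 234 ≡ 46. Thus 26^23 ≡ 46 ≡ −1 (mod 47).
The value −1 means 26 is a non-residue modulo 47, so x² ≡ 26 (mod 47) is impossible.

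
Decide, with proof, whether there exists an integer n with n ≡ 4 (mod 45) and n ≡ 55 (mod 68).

n = 2299

The moduli 45 and 68 are coprime, so by the Chinese Remainder Theorem a unique solution modulo 3060 exists.
Any solution of the first congruence is n = 4 + 45t; substituting into the second, 45t ≡ 55 − 4 ≡ 51 (mod 68).
To invert 45 modulo 68: 68 = 1·45 + 23, 45 = 1·23 + 22, 23 = 1·22 + 1, 22 = 22·1 + 0, and unwinding, 1 = 23 − 1·22 = 23 − (45 − 1·23) = −45 + 2·23 = −45 + 2·(68 − 1·45) = 2·68 − 3·45. Thus 45⁻¹ ≡ -3 ≡ 65 (mod 68).
Multiplying by 65: t ≡ 65·51 = 3315 ≡ 51 (mod 68).
With t = 51: n = 4 + 45·51 = 2299.
Verify: 2299 = 51·45 + 4 and 2299 = 33·68 + 55. ✓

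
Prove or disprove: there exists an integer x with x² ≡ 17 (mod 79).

79 is prime, so by Euler's criterion 17 is a square mod 79 iff 17^((79−1)/2) = 17^39 ≡ 1 (mod 79).
Repeated squaring mod 79: 17^2 = 289 ≡ 52; 17^4 ≡ 52² = 2704 ≡ 18; 17^8 ≡ 18² = 324 ≡ 8; 17^16 ≡ 8² = 64 ≡ 64; 17^32 ≡ 64² = 4096 ≡ 67.
Since 39 = 32 + 4 + 2 + 1, 17^39 ≡ 67 · 18 · 52 · 17; multiplying out mod 79: 67·18 = 1206 ≡ 21, then 21·52 = 1092 ≡ 65, then 65·17 = 1105 ≡ 78. Thus 17^39 ≡ 78 ≡ −1 (mod 79).
The value −1 means 17 is a non-residue modulo 79, so x² ≡ 17 (mod 79) is impossible.

No, no such integer exists.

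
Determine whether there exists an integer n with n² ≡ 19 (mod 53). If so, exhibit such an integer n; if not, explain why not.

No, no such integer exists.

53 is prime, so by Euler's criterion 19 is a square mod 53 iff 19^((53−1)/2) = 19^26 ≡ 1 (mod 53).
Squaring successively (mod 53): 19^2 = 361 ≡ 43; 19^4 ≡ 43² = 1849 ≡ 47; 19^8 ≡ 47² = 2209 ≡ 36; 19^16 ≡ 36² = 1296 ≡ 24.
Since 26 = 16 + 8 + 2, 19^26 ≡ 24 · 36 · 43; multiplying out mod 53: 24·36 = 864 ≡ 16, then 16·43 = 688 ≡ 52. Thus 19^26 ≡ 52 ≡ −1 (mod 53).
By Euler's criterion 19 is a quadratic non-residue mod 53: no n satisfies n² ≡ 19 (mod 53).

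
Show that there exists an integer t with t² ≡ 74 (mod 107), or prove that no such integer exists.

No, no such integer exists.

Apply Euler's criterion with the prime 107: 74 is a quadratic residue iff 74^53 ≡ 1 (mod 107), and a non-residue iff it is ≡ −1.
Squaring successively (mod 107): 74^2 = 5476 ≡ 19; 74^4 ≡ 19² = 361 ≡ 40; 74^8 ≡ 40² = 1600 ≡ 102; 74^16 ≡ 102² = 10404 ≡ 25; 74^32 ≡ 25² = 625 ≡ 90.
Since 53 = 32 + 16 + 4 + 1, 74^53 ≡ 90 · 25 · 40 · 74; multiplying out mod 107: 90·25 = 2250 ≡ 3, then 3·40 = 120 ≡ 13, then 13·74 = 962 ≡ 106. Thus 74^53 ≡ 106 ≡ −1 (mod 107).
The value −1 means 74 is a non-residue modulo 107, so t² ≡ 74 (mod 107) is impossible.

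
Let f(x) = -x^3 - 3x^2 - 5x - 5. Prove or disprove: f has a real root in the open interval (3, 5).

No.

f(3) = -74 and f(5) = -230, both negative.
The derivative f'(x) = -3x^2 - 6x - 5 is a quadratic with discriminant (-6)² − 4·(-3)·(-5) = -24 < 0; it never vanishes, so it is always negative (sign of the leading coefficient).
Hence f is strictly decreasing on ℝ, and in particular on [3, 5]. A strictly monotone function with same-sign endpoint values stays negative on the whole interval, so f has no zero in (3, 5).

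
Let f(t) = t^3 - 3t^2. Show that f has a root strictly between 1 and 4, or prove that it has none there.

Yes, f has a root in the interval.

f(1) = -2 and f(4) = 16, which have opposite signs.
Since f is a polynomial it is continuous on [1, 4].
By the Intermediate Value Theorem, f takes the value 0 somewhere in the open interval.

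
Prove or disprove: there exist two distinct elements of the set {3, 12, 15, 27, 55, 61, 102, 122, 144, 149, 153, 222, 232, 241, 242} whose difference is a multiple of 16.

Two integers differ by a multiple of 16 exactly when they have the same residue mod 16. The residues are 3↦3, 12↦12, 15↦15, 27↦11, 55↦7, 61↦13, 102↦6, 122↦10, 144↦0, 149↦5, 153↦9, 222↦14, 232↦8, 241↦1, 242↦2.
These 15 residues are pairwise different, hence no difference of two elements is divisible by 16.

No, no such pair exists.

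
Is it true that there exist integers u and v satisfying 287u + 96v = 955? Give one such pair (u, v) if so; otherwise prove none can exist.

u = 5, v = -5

287 and 96 are coprime, so 287u + 96v ranges over all of ℤ.
Dividing repeatedly: 287 = 2·96 + 95, 96 = 1·95 + 1, 95 = 95·1 + 0.
Unwinding: 1 = 96 − 1·95 = 96 − (287 − 2·96) = −287 + 3·96, i.e. 287·(-1) + 96·3 = 1.
Scaling by 955 gives the particular solution (u, v) = (-955, 2865).
Shifting by a multiple of (96, −287) keeps it a solution: u = -955 + 10·96 = 5, v = 2865 − 10·287 = -5.
Indeed 287·5 + 96·(-5) = 1435 − 480 = 955.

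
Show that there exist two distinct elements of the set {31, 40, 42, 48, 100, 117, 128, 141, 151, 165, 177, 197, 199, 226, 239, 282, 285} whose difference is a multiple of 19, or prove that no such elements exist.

Two integers differ by a multiple of 19 exactly when they have the same residue mod 19. The residues are 31↦12, 40↦2, 42↦4, 48↦10, 100↦5, 117↦3, 128↦14, 141↦8, 151↦18, 165↦13, 177↦6, 197↦7, 199↦9, 226↦17, 239↦11, 282↦16, 285↦0.
No residue repeats among the 17 elements, so no pair has difference ≡ 0 (mod 19).

No such pair exists.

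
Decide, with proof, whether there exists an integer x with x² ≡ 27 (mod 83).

x = 44

x = 44 works: 44² = 1936, and 1936 − 27 = 1909 = 23·83.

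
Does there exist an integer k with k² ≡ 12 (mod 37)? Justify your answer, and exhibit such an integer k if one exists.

k = 7

k = 7 works: 7² = 49, and 49 − 12 = 37 = 1·37.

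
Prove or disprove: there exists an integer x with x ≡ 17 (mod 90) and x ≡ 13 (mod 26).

Here gcd(90, 26) = 2, and both 17 and 13 leave remainder 1 mod 2, so the system is consistent.
Step through x = 17, 17 + 90, 17 + 2·90, …: the values 17, 107, 197, 287, 377 reduce mod 26 to 17, 3, 15, 1, 13. The value 377 hits 13.
Indeed 377 ≡ 17 (mod 90) and 377 ≡ 13 (mod 26).

x = 377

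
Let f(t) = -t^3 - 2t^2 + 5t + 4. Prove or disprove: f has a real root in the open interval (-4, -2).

Such a root exists.

f(-4) = 16 and f(-2) = -6, which have opposite signs.
As a polynomial, f is continuous on every closed interval.
By the Intermediate Value Theorem, f takes the value 0 somewhere in the open interval.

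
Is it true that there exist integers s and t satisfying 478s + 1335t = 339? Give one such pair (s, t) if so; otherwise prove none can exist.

s = 1143, t = -409

Since gcd(478, 1335) = 1, every integer is an integer combination of 478 and 1335.
Euclidean algorithm: 1335 = 2·478 + 379, 478 = 1·379 + 99, 379 = 3·99 + 82, 99 = 1·82 + 17, 82 = 4·17 + 14, 17 = 1·14 + 3, 14 = 4·3 + 2, 3 = 1·2 + 1, 2 = 2·1 + 0.
Back-substituting, 1 = 3 − 1·2 = 3 − (14 − 4·3) = −14 + 5·3 = −14 + 5·(17 − 1·14) = 5·17 − 6·14 = 5·17 − 6·(82 − 4·17) = −6·82 + 29·17 = −6·82 + 29·(99 − 1·82) = 29·99 − 35·82 = 29·99 − 35·(379 − 3·99) = −35·379 + 134·99 = −35·379 + 134·(478 − 1·379) = 134·478 − 169·379 = 134·478 − 169·(1335 − 2·478) = −169·1335 + 472·478; that is, 478·472 + 1335·(-169) = 1.
Times 339: 478·160008 + 1335·(-57291) = 339, so (160008, -57291) solves it.
Subtracting 119·1335 from s and adding 119·478 to t gives the tidier solution (1143, -409).
Indeed 478·1143 + 1335·(-409) = 546354 − 546015 = 339.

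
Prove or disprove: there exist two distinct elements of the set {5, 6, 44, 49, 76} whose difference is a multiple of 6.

Reduce each element modulo 6: 5↦5, 6↦0, 44↦2, 49↦1, 76↦4.
No residue repeats among the 5 elements, so no pair has difference ≡ 0 (mod 6).

There is no such pair.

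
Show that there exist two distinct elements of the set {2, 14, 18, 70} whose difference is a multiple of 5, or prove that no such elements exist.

No such pair exists.

Two integers differ by a multiple of 5 exactly when they have the same residue mod 5. The residues are 2↦2, 14↦4, 18↦3, 70↦0.
All 4 residues are distinct, so no two elements differ by a multiple of 5.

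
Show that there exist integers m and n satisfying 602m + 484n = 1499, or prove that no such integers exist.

No such integers exist.

gcd(602, 484) = 2, so every integer of the form 602m + 484n is a multiple of 2.
However 1499 leaves remainder 1 on division by 2.
Therefore 602m + 484n = 1499 has no solution in integers.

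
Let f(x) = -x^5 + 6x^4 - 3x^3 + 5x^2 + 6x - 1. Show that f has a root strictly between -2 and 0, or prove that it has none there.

Yes, f has a root in the interval.

f(-2) = 159 and f(0) = -1, which have opposite signs.
f is continuous everywhere (it is a polynomial), in particular on [-2, 0].
By the Intermediate Value Theorem f must vanish at some point of (-2, 0).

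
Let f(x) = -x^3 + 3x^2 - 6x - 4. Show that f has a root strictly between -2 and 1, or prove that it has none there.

f(-2) = 28 and f(1) = -8, which have opposite signs.
As a polynomial, f is continuous on every closed interval.
By the Intermediate Value Theorem f must vanish at some point of (-2, 1).

Yes, f has a root in the interval.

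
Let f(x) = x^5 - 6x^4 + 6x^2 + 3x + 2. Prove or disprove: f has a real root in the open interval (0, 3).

f(0) = 2 and f(3) = -178, which have opposite signs.
Since f is a polynomial it is continuous on [0, 3].
By the Intermediate Value Theorem, f takes the value 0 somewhere in the open interval.

Such a root exists.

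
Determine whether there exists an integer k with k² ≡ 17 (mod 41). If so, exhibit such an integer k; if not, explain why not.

There is no such integer.

Apply Euler's criterion with the prime 41: 17 is a quadratic residue iff 17^20 ≡ 1 (mod 41), and a non-residue iff it is ≡ −1.
Squaring successively (mod 41): 17^2 = 289 ≡ 2; 17^4 ≡ 2² = 4 ≡ 4; 17^8 ≡ 4² = 16 ≡ 16; 17^16 ≡ 16² = 256 ≡ 10.
Since 20 = 16 + 4, 17^20 ≡ 10 · 4; multiplying out mod 41: 10·4 = 40 ≡ 40. Thus 17^20 ≡ 40 ≡ −1 (mod 41).
By Euler's criterion 17 is a quadratic non-residue mod 41: no k satisfies k² ≡ 17 (mod 41).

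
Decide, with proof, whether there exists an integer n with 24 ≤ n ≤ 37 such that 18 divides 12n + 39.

At n = 24, 12·24 + 39 = 327 ≡ 3 (mod 18), and each step in n adds 12, giving residues 3, 15, 9, 3, 15, 9, 3, 15, 9, 3, 15, 9, 3, 15 for n = 24, 25, …, 37.
None is 0, so 18 never divides 12n + 39 on this range.

There is no such integer n in that range.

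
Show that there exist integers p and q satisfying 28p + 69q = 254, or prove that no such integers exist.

28 and 69 are coprime, so 28p + 69q ranges over all of ℤ.
Euclidean algorithm: 69 = 2·28 + 13, 28 = 2·13 + 2, 13 = 6·2 + 1, 2 = 2·1 + 0.
Unwinding: 1 = 13 − 6·2 = 13 − 6·(28 − 2·13) = −6·28 + 13·13 = −6·28 + 13·(69 − 2·28) = 13·69 − 32·28, i.e. 28·(-32) + 69·13 = 1.
Multiplying through by 254: p = (-32)·254 = -8128, q = 13·254 = 3302 is a solution.
Shifting by a multiple of (69, −28) keeps it a solution: p = -8128 + 118·69 = 14, q = 3302 − 118·28 = -2.
Indeed 28·14 + 69·(-2) = 392 − 138 = 254.

p = 14, q = -2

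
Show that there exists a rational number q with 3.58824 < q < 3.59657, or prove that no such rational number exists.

q = 79/22

Multiplying by 22: 22·3.58824 = 78.94128 and 22·3.59657 = 79.12454, so the integer 79 lies strictly between them.
Dividing back, 3.58824 < 79/22 < 3.59657, and 79/22 is rational.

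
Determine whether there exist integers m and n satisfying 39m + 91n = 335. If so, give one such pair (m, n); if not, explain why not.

No, no such integers exist.

Any value of 39m + 91n is a multiple of gcd(39, 91) = 13.
But 335 is not a multiple of 13 (it leaves remainder 10).
So the equation is unsolvable over ℤ.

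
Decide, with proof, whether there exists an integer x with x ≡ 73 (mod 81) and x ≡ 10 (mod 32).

The moduli 81 and 32 are coprime, so by the Chinese Remainder Theorem a unique solution modulo 2592 exists.
Any solution of the first congruence is x = 73 + 81t; substituting into the second, 81t ≡ 10 − 73 ≡ 1 (mod 32).
81 ≡ 17 (mod 32), so this reads 17t ≡ 1 (mod 32). Note 17·17 = 289 ≡ 1 (mod 32) (as 289 − 1 = 9·32), so 17⁻¹ ≡ 17.
Multiplying by 17: t ≡ 17·1 = 17 (mod 32).
Taking t = 17 gives x = 73 + 81·17 = 1450.
Indeed 1450 ≡ 73 (mod 81) and 1450 ≡ 10 (mod 32).

x = 1450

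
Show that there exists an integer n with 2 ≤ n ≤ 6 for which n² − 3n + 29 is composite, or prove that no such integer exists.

n = 5

At n = 5: 5² − 3·5 + 29 = 39 = 3·13, which is composite.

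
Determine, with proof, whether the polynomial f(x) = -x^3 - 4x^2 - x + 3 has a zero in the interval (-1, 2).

Such a root exists.

f(-1) = 1 and f(2) = -23, which have opposite signs.
As a polynomial, f is continuous on every closed interval.
By the Intermediate Value Theorem, f takes the value 0 somewhere in the open interval.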